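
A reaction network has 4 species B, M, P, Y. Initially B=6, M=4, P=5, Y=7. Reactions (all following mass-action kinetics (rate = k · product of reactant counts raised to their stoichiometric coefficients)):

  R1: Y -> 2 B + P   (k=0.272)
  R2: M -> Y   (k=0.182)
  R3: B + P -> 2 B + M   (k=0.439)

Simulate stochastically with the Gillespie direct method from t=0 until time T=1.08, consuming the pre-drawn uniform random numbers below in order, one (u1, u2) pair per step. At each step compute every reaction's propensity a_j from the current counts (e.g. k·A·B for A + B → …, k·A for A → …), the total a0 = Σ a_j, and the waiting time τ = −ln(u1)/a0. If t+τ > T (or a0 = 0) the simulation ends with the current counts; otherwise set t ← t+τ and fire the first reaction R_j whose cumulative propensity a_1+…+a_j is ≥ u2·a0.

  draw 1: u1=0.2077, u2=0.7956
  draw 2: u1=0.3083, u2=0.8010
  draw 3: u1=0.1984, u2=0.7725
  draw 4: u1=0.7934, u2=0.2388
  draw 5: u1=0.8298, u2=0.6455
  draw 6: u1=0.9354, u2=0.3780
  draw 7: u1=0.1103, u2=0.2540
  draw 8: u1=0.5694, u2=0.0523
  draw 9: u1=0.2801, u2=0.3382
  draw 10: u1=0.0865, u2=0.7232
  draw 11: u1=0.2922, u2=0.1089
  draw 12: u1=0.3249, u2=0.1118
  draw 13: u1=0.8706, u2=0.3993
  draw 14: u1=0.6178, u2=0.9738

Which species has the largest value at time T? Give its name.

t=0.000: B=6 M=4 P=5 Y=7
Draw 1: a1=1.904, a2=0.728, a3=13.170, a0=15.802; τ=−ln(0.2077)/15.802=0.099 → t=0.099; u2·a0=0.7956·15.802=12.572; a1+a2=2.632 < 12.572 ≤ a1+…+a3=15.802 → R3 fires; B=7 M=5 P=4 Y=7
Draw 2: a1=1.904, a2=0.910, a3=12.292, a0=15.106; τ=−ln(0.3083)/15.106=0.078 → t=0.177; u2·a0=0.8010·15.106=12.100; a1+a2=2.814 < 12.100 ≤ a1+…+a3=15.106 → R3 fires; B=8 M=6 P=3 Y=7
Draw 3: a1=1.904, a2=1.092, a3=10.536, a0=13.532; τ=−ln(0.1984)/13.532=0.120 → t=0.297; u2·a0=0.7725·13.532=10.453; a1+a2=2.996 < 10.453 ≤ a1+…+a3=13.532 → R3 fires; B=9 M=7 P=2 Y=7
Draw 4: a1=1.904, a2=1.274, a3=7.902, a0=11.080; τ=−ln(0.7934)/11.080=0.021 → t=0.318; u2·a0=0.2388·11.080=2.646; a1=1.904 < 2.646 ≤ a1+a2=3.178 → R2 fires; B=9 M=6 P=2 Y=8
Draw 5: a1=2.176, a2=1.092, a3=7.902, a0=11.170; τ=−ln(0.8298)/11.170=0.017 → t=0.334; u2·a0=0.6455·11.170=7.210; a1+a2=3.268 < 7.210 ≤ a1+…+a3=11.170 → R3 fires; B=10 M=7 P=1 Y=8
Draw 6: a1=2.176, a2=1.274, a3=4.390, a0=7.840; τ=−ln(0.9354)/7.840=0.009 → t=0.343; u2·a0=0.3780·7.840=2.964; a1=2.176 < 2.964 ≤ a1+a2=3.450 → R2 fires; B=10 M=6 P=1 Y=9
Draw 7: a1=2.448, a2=1.092, a3=4.390, a0=7.930; τ=−ln(0.1103)/7.930=0.278 → t=0.621; u2·a0=0.2540·7.930=2.014 ≤ a1=2.448 → R1 fires; B=12 M=6 P=2 Y=8
Draw 8: a1=2.176, a2=1.092, a3=10.536, a0=13.804; τ=−ln(0.5694)/13.804=0.041 → t=0.662; u2·a0=0.0523·13.804=0.722 ≤ a1=2.176 → R1 fires; B=14 M=6 P=3 Y=7
Draw 9: a1=1.904, a2=1.092, a3=18.438, a0=21.434; τ=−ln(0.2801)/21.434=0.059 → t=0.721; u2·a0=0.3382·21.434=7.249; a1+a2=2.996 < 7.249 ≤ a1+…+a3=21.434 → R3 fires; B=15 M=7 P=2 Y=7
Draw 10: a1=1.904, a2=1.274, a3=13.170, a0=16.348; τ=−ln(0.0865)/16.348=0.150 → t=0.871; u2·a0=0.7232·16.348=11.823; a1+a2=3.178 < 11.823 ≤ a1+…+a3=16.348 → R3 fires; B=16 M=8 P=1 Y=7
Draw 11: a1=1.904, a2=1.456, a3=7.024, a0=10.384; τ=−ln(0.2922)/10.384=0.118 → t=0.989; u2·a0=0.1089·10.384=1.131 ≤ a1=1.904 → R1 fires; B=18 M=8 P=2 Y=6
Draw 12: a1=1.632, a2=1.456, a3=15.804, a0=18.892; τ=−ln(0.3249)/18.892=0.060 → t=1.049; u2·a0=0.1118·18.892=2.112; a1=1.632 < 2.112 ≤ a1+a2=3.088 → R2 fires; B=18 M=7 P=2 Y=7
Draw 13: a1=1.904, a2=1.274, a3=15.804, a0=18.982; τ=−ln(0.8706)/18.982=0.007 → t=1.056; u2·a0=0.3993·18.982=7.580; a1+a2=3.178 < 7.580 ≤ a1+…+a3=18.982 → R3 fires; B=19 M=8 P=1 Y=7
Draw 14: a1=1.904, a2=1.456, a3=8.341, a0=11.701; τ=−ln(0.6178)/11.701=0.041 → t=1.097 > T=1.08: stop.
At T=1.08: B=19 M=8 P=1 Y=7; the largest is B.

Dominant species at T: B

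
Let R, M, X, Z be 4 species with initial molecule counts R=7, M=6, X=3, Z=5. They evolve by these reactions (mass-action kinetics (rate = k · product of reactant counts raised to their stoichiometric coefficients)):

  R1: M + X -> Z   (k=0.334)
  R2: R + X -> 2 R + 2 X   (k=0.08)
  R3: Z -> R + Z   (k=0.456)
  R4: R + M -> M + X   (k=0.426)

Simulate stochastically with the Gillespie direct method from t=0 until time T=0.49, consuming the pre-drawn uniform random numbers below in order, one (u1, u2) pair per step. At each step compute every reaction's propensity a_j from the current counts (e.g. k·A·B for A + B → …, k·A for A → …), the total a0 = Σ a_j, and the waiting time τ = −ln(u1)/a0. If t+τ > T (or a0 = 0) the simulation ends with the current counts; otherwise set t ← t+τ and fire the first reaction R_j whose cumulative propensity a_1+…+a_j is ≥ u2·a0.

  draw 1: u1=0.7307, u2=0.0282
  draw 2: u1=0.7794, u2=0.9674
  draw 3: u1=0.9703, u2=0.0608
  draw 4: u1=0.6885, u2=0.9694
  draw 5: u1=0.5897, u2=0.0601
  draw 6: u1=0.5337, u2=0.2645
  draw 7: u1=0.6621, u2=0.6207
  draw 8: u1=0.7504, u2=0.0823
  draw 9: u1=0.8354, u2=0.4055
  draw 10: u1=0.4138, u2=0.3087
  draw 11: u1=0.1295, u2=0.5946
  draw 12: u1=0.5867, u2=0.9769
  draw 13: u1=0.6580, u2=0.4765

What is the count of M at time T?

t=0.000: R=7 M=6 X=3 Z=5
Draw 1: a1=6.012, a2=1.680, a3=2.280, a4=17.892, a0=27.864; τ=−ln(0.7307)/27.864=0.011 → t=0.011; u2·a0=0.0282·27.864=0.786 ≤ a1=6.012 → R1 fires; R=7 M=5 X=2 Z=6
Draw 2: a1=3.340, a2=1.120, a3=2.736, a4=14.910, a0=22.106; τ=−ln(0.7794)/22.106=0.011 → t=0.023; u2·a0=0.9674·22.106=21.385; a1+…+a3=7.196 < 21.385 ≤ a1+…+a4=22.106 → R4 fires; R=6 M=5 X=3 Z=6
Draw 3: a1=5.010, a2=1.440, a3=2.736, a4=12.780, a0=21.966; τ=−ln(0.9703)/21.966=0.001 → t=0.024; u2·a0=0.0608·21.966=1.336 ≤ a1=5.010 → R1 fires; R=6 M=4 X=2 Z=7
Draw 4: a1=2.672, a2=0.960, a3=3.192, a4=10.224, a0=17.048; τ=−ln(0.6885)/17.048=0.022 → t=0.046; u2·a0=0.9694·17.048=16.526; a1+…+a3=6.824 < 16.526 ≤ a1+…+a4=17.048 → R4 fires; R=5 M=4 X=3 Z=7
Draw 5: a1=4.008, a2=1.200, a3=3.192, a4=8.520, a0=16.920; τ=−ln(0.5897)/16.920=0.031 → t=0.077; u2·a0=0.0601·16.920=1.017 ≤ a1=4.008 → R1 fires; R=5 M=3 X=2 Z=8
Draw 6: a1=2.004, a2=0.800, a3=3.648, a4=6.390, a0=12.842; τ=−ln(0.5337)/12.842=0.049 → t=0.126; u2·a0=0.2645·12.842=3.397; a1+a2=2.804 < 3.397 ≤ a1+…+a3=6.452 → R3 fires; R=6 M=3 X=2 Z=8
Draw 7: a1=2.004, a2=0.960, a3=3.648, a4=7.668, a0=14.280; τ=−ln(0.6621)/14.280=0.029 → t=0.155; u2·a0=0.6207·14.280=8.864; a1+…+a3=6.612 < 8.864 ≤ a1+…+a4=14.280 → R4 fires; R=5 M=3 X=3 Z=8
Draw 8: a1=3.006, a2=1.200, a3=3.648, a4=6.390, a0=14.244; τ=−ln(0.7504)/14.244=0.020 → t=0.175; u2·a0=0.0823·14.244=1.172 ≤ a1=3.006 → R1 fires; R=5 M=2 X=2 Z=9
Draw 9: a1=1.336, a2=0.800, a3=4.104, a4=4.260, a0=10.500; τ=−ln(0.8354)/10.500=0.017 → t=0.192; u2·a0=0.4055·10.500=4.258; a1+a2=2.136 < 4.258 ≤ a1+…+a3=6.240 → R3 fires; R=6 M=2 X=2 Z=9
Draw 10: a1=1.336, a2=0.960, a3=4.104, a4=5.112, a0=11.512; τ=−ln(0.4138)/11.512=0.077 → t=0.269; u2·a0=0.3087·11.512=3.554; a1+a2=2.296 < 3.554 ≤ a1+…+a3=6.400 → R3 fires; R=7 M=2 X=2 Z=9
Draw 11: a1=1.336, a2=1.120, a3=4.104, a4=5.964, a0=12.524; τ=−ln(0.1295)/12.524=0.163 → t=0.432; u2·a0=0.5946·12.524=7.447; a1+…+a3=6.560 < 7.447 ≤ a1+…+a4=12.524 → R4 fires; R=6 M=2 X=3 Z=9
Draw 12: a1=2.004, a2=1.440, a3=4.104, a4=5.112, a0=12.660; τ=−ln(0.5867)/12.660=0.042 → t=0.474; u2·a0=0.9769·12.660=12.368; a1+…+a3=7.548 < 12.368 ≤ a1+…+a4=12.660 → R4 fires; R=5 M=2 X=4 Z=9
Draw 13: a1=2.672, a2=1.600, a3=4.104, a4=4.260, a0=12.636; τ=−ln(0.6580)/12.636=0.033 → t=0.507 > T=0.49: stop.
Read off M at T=0.49: 2

M at T = 2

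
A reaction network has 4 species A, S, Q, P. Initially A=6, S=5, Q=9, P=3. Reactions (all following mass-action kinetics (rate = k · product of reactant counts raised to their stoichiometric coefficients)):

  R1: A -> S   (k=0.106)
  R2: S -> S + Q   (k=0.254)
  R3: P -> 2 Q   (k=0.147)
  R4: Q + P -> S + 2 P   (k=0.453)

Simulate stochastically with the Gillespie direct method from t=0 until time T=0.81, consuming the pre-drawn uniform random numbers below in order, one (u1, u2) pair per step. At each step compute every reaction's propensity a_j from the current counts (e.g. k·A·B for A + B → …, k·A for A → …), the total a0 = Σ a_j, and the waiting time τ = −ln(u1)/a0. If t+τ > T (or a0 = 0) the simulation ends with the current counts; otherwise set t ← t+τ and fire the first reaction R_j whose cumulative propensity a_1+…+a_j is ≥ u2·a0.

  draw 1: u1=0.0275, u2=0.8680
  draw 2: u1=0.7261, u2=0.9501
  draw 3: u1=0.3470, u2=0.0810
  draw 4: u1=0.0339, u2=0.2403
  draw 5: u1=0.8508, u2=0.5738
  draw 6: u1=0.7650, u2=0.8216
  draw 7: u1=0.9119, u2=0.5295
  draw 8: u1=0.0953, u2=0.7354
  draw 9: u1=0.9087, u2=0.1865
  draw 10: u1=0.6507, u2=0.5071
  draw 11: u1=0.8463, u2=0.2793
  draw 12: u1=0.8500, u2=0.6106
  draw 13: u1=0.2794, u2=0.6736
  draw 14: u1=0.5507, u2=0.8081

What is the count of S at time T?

t=0.000: A=6 S=5 Q=9 P=3
Draw 1: a1=0.636, a2=1.270, a3=0.441, a4=12.231, a0=14.578; τ=−ln(0.0275)/14.578=0.247 → t=0.247; u2·a0=0.8680·14.578=12.654; a1+…+a3=2.347 < 12.654 ≤ a1+…+a4=14.578 → R4 fires; A=6 S=6 Q=8 P=4
Draw 2: a1=0.636, a2=1.524, a3=0.588, a4=14.496, a0=17.244; τ=−ln(0.7261)/17.244=0.019 → t=0.265; u2·a0=0.9501·17.244=16.384; a1+…+a3=2.748 < 16.384 ≤ a1+…+a4=17.244 → R4 fires; A=6 S=7 Q=7 P=5
Draw 3: a1=0.636, a2=1.778, a3=0.735, a4=15.855, a0=19.004; τ=−ln(0.3470)/19.004=0.056 → t=0.321; u2·a0=0.0810·19.004=1.539; a1=0.636 < 1.539 ≤ a1+a2=2.414 → R2 fires; A=6 S=7 Q=8 P=5
Draw 4: a1=0.636, a2=1.778, a3=0.735, a4=18.120, a0=21.269; τ=−ln(0.0339)/21.269=0.159 → t=0.480; u2·a0=0.2403·21.269=5.111; a1+…+a3=3.149 < 5.111 ≤ a1+…+a4=21.269 → R4 fires; A=6 S=8 Q=7 P=6
Draw 5: a1=0.636, a2=2.032, a3=0.882, a4=19.026, a0=22.576; τ=−ln(0.8508)/22.576=0.007 → t=0.487; u2·a0=0.5738·22.576=12.954; a1+…+a3=3.550 < 12.954 ≤ a1+…+a4=22.576 → R4 fires; A=6 S=9 Q=6 P=7
Draw 6: a1=0.636, a2=2.286, a3=1.029, a4=19.026, a0=22.977; τ=−ln(0.7650)/22.977=0.012 → t=0.499; u2·a0=0.8216·22.977=18.878; a1+…+a3=3.951 < 18.878 ≤ a1+…+a4=22.977 → R4 fires; A=6 S=10 Q=5 P=8
Draw 7: a1=0.636, a2=2.540, a3=1.176, a4=18.120, a0=22.472; τ=−ln(0.9119)/22.472=0.004 → t=0.503; u2·a0=0.5295·22.472=11.899; a1+…+a3=4.352 < 11.899 ≤ a1+…+a4=22.472 → R4 fires; A=6 S=11 Q=4 P=9
Draw 8: a1=0.636, a2=2.794, a3=1.323, a4=16.308, a0=21.061; τ=−ln(0.0953)/21.061=0.112 → t=0.614; u2·a0=0.7354·21.061=15.488; a1+…+a3=4.753 < 15.488 ≤ a1+…+a4=21.061 → R4 fires; A=6 S=12 Q=3 P=10
Draw 9: a1=0.636, a2=3.048, a3=1.470, a4=13.590, a0=18.744; τ=−ln(0.9087)/18.744=0.005 → t=0.620; u2·a0=0.1865·18.744=3.496; a1=0.636 < 3.496 ≤ a1+a2=3.684 → R2 fires; A=6 S=12 Q=4 P=10
Draw 10: a1=0.636, a2=3.048, a3=1.470, a4=18.120, a0=23.274; τ=−ln(0.6507)/23.274=0.018 → t=0.638; u2·a0=0.5071·23.274=11.802; a1+…+a3=5.154 < 11.802 ≤ a1+…+a4=23.274 → R4 fires; A=6 S=13 Q=3 P=11
Draw 11: a1=0.636, a2=3.302, a3=1.617, a4=14.949, a0=20.504; τ=−ln(0.8463)/20.504=0.008 → t=0.646; u2·a0=0.2793·20.504=5.727; a1+…+a3=5.555 < 5.727 ≤ a1+…+a4=20.504 → R4 fires; A=6 S=14 Q=2 P=12
Draw 12: a1=0.636, a2=3.556, a3=1.764, a4=10.872, a0=16.828; τ=−ln(0.8500)/16.828=0.010 → t=0.656; u2·a0=0.6106·16.828=10.275; a1+…+a3=5.956 < 10.275 ≤ a1+…+a4=16.828 → R4 fires; A=6 S=15 Q=1 P=13
Draw 13: a1=0.636, a2=3.810, a3=1.911, a4=5.889, a0=12.246; τ=−ln(0.2794)/12.246=0.104 → t=0.760; u2·a0=0.6736·12.246=8.249; a1+…+a3=6.357 < 8.249 ≤ a1+…+a4=12.246 → R4 fires; A=6 S=16 Q=0 P=14
Draw 14: a1=0.636, a2=4.064, a3=2.058, a4=0.000, a0=6.758; τ=−ln(0.5507)/6.758=0.088 → t=0.848 > T=0.81: stop.
Read off S at T=0.81: 16

S at T = 16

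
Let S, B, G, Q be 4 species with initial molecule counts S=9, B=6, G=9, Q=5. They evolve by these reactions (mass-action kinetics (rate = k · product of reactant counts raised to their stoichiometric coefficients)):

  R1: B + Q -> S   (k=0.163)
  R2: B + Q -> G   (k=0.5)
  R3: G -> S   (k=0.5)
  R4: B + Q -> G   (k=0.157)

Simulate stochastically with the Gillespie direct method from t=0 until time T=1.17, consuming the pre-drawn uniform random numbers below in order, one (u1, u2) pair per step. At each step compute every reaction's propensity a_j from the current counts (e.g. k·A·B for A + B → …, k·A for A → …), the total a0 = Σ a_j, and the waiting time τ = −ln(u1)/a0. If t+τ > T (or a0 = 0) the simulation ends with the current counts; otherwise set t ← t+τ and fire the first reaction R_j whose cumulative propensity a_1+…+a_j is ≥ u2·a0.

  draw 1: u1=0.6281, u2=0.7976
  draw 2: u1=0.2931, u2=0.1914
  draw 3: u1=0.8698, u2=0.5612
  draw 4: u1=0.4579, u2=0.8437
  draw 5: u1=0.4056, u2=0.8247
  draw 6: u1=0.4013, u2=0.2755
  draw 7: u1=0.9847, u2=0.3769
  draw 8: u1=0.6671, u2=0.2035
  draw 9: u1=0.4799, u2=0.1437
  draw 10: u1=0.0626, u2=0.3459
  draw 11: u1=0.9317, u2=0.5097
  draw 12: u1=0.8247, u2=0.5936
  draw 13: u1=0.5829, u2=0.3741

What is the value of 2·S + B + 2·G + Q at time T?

Check how each reaction changes W = 2·S + B + 2·G + Q (weight of products minus weight of reactants):
R1: B + Q -> S: (2·1) − (1·1 + 1·1) = 2 − 2 = 0
R2: B + Q -> G: (2·1) − (1·1 + 1·1) = 2 − 2 = 0
R3: G -> S: (2·1) − (2·1) = 2 − 2 = 0
R4: B + Q -> G: (2·1) − (1·1 + 1·1) = 2 − 2 = 0
Every reaction leaves W unchanged, so W is conserved and no simulation is needed: W(T) = W(0) = 2·9 + 6 + 2·9 + 5 = 47

Value at T = 47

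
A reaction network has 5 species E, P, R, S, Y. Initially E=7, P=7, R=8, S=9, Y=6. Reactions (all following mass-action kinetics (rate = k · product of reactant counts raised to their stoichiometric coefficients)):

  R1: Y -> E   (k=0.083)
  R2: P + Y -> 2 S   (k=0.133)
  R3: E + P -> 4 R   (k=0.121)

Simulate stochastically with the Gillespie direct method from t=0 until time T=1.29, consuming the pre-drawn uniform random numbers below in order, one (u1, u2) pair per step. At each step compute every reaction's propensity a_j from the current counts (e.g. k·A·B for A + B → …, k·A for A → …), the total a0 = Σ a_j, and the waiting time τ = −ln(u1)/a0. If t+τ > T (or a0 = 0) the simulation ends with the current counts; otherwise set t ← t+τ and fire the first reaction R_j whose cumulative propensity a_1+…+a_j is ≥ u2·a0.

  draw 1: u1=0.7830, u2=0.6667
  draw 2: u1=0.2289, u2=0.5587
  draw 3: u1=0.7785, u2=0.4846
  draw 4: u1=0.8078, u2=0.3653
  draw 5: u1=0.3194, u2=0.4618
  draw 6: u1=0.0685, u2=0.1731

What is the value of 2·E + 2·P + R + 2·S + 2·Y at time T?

Value at T = 66

Check how each reaction changes W = 2·E + 2·P + R + 2·S + 2·Y (weight of products minus weight of reactants):
R1: Y -> E: (2·1) − (2·1) = 2 − 2 = 0
R2: P + Y -> 2 S: (2·2) − (2·1 + 2·1) = 4 − 4 = 0
R3: E + P -> 4 R: (1·4) − (2·1 + 2·1) = 4 − 4 = 0
Every reaction leaves W unchanged, so W is conserved and no simulation is needed: W(T) = W(0) = 2·7 + 2·7 + 8 + 2·9 + 2·6 = 66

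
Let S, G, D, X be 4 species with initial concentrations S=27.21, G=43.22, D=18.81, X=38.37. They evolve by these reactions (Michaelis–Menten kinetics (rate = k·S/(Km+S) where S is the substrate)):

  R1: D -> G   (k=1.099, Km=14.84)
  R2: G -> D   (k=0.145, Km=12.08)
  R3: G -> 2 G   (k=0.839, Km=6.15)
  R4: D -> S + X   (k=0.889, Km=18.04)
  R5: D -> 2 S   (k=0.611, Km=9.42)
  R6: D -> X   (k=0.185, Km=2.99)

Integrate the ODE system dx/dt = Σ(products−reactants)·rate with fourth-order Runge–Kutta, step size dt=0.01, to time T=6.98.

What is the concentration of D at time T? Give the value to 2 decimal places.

D at T = 9.66

RK4 with dt=0.01: 698 steps to T=6.98. Trajectory (selected grid times):
t=0.00: S=27.21 G=43.22 D=18.81 X=38.37
t=0.78: S=28.19 G=44.18 D=17.64 X=38.84
t=1.55: S=29.13 G=45.11 D=16.52 X=39.30
t=2.33: S=30.05 G=46.04 D=15.42 X=39.74
t=3.10: S=30.94 G=46.95 D=14.36 X=40.17
t=3.88: S=31.80 G=47.85 D=13.34 X=40.59
t=4.65: S=32.63 G=48.73 D=12.36 X=40.99
t=5.43: S=33.44 G=49.60 D=11.42 X=41.38
t=6.20: S=34.20 G=50.44 D=10.52 X=41.75
t=6.98: S=34.95 G=51.28 D=9.66 X=42.11
Read off D at T=6.98: 9.66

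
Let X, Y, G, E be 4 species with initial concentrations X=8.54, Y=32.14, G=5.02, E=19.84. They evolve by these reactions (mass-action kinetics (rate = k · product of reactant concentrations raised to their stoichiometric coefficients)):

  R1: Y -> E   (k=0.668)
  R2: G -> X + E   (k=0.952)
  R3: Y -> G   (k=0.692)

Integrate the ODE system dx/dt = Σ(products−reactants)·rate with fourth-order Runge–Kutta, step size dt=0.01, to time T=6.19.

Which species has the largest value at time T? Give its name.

RK4 with dt=0.01: 619 steps to T=6.19. Trajectory (selected grid times):
t=0.00: X=8.54 Y=32.14 G=5.02 E=19.84
t=0.69: X=13.98 Y=12.57 G=9.54 E=34.89
t=1.38: X=19.75 Y=4.92 G=7.66 E=44.42
t=2.06: X=23.85 Y=1.95 G=5.07 E=49.98
t=2.75: X=26.48 Y=0.76 G=3.05 E=53.19
t=3.44: X=28.02 Y=0.30 G=1.74 E=54.96
t=4.13: X=28.88 Y=0.12 G=0.97 E=55.91
t=4.81: X=29.36 Y=0.05 G=0.53 E=56.42
t=5.50: X=29.62 Y=0.02 G=0.29 E=56.70
t=6.19: X=29.76 Y=0.01 G=0.15 E=56.84
At T=6.19: X=29.76 Y=0.01 G=0.15 E=56.84; the largest is E.

Dominant species at T: E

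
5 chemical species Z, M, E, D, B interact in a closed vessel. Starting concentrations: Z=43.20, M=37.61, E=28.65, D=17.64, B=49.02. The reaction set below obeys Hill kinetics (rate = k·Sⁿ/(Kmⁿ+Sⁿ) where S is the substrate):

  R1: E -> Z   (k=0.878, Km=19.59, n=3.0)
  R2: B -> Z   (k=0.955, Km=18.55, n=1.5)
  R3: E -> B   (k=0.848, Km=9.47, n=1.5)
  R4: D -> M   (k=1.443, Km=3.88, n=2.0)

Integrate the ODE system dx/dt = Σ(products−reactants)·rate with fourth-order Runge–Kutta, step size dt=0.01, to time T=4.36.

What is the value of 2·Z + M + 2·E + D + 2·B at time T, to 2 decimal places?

Value at T = 296.99

Check how each reaction changes W = 2·Z + M + 2·E + D + 2·B (weight of products minus weight of reactants):
R1: E -> Z: (2·1) − (2·1) = 2 − 2 = 0
R2: B -> Z: (2·1) − (2·1) = 2 − 2 = 0
R3: E -> B: (2·1) − (2·1) = 2 − 2 = 0
R4: D -> M: (1·1) − (1·1) = 1 − 1 = 0
Every reaction leaves W unchanged, so W is conserved and no simulation is needed: W(T) = W(0) = 2·43.20 + 37.61 + 2·28.65 + 17.64 + 2·49.02 = 296.99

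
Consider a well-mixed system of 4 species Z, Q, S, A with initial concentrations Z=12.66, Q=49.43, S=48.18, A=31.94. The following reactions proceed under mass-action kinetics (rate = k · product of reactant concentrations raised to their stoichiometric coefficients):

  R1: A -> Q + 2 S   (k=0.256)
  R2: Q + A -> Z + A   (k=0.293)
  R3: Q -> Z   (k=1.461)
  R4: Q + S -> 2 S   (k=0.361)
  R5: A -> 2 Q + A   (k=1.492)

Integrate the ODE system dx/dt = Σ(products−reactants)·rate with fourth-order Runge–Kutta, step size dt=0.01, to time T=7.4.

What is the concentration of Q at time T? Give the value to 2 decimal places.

RK4 with dt=0.01: 740 steps to T=7.4. Trajectory (selected grid times):
t=0.00: Z=12.66 Q=49.43 S=48.18 A=31.94
t=0.82: Z=42.96 Q=1.31 S=154.64 A=25.89
t=1.64: Z=49.91 Q=0.79 S=220.07 A=20.99
t=2.47: Z=53.66 Q=0.52 S=275.47 A=16.97
t=3.29: Z=55.81 Q=0.37 S=320.57 A=13.76
t=4.11: Z=57.14 Q=0.27 S=357.52 A=11.15
t=4.93: Z=57.99 Q=0.20 S=387.69 A=9.04
t=5.76: Z=58.56 Q=0.16 S=412.53 A=7.31
t=6.58: Z=58.94 Q=0.12 S=432.47 A=5.93
t=7.40: Z=59.21 Q=0.09 S=448.68 A=4.80
Read off Q at T=7.4: 0.09

Q at T = 0.09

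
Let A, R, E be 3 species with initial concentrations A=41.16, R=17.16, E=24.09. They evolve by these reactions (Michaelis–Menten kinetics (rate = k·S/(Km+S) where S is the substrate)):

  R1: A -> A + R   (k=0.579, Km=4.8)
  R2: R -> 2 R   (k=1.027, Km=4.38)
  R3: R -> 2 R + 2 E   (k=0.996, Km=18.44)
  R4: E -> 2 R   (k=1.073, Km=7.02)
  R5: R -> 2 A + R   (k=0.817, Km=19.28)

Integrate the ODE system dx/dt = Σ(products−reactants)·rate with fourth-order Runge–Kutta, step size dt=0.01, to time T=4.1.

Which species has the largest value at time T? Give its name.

Dominant species at T: A

RK4 with dt=0.01: 410 steps to T=4.1. Trajectory (selected grid times):
t=0.00: A=41.16 R=17.16 E=24.09
t=0.46: A=41.52 R=18.77 E=24.16
t=0.91: A=41.89 R=20.36 E=24.25
t=1.37: A=42.29 R=22.00 E=24.35
t=1.82: A=42.68 R=23.62 E=24.47
t=2.28: A=43.10 R=25.29 E=24.61
t=2.73: A=43.53 R=26.93 E=24.76
t=3.19: A=43.97 R=28.63 E=24.93
t=3.64: A=44.42 R=30.29 E=25.10
t=4.10: A=44.88 R=32.01 E=25.29
At T=4.1: A=44.88 R=32.01 E=25.29; the largest is A.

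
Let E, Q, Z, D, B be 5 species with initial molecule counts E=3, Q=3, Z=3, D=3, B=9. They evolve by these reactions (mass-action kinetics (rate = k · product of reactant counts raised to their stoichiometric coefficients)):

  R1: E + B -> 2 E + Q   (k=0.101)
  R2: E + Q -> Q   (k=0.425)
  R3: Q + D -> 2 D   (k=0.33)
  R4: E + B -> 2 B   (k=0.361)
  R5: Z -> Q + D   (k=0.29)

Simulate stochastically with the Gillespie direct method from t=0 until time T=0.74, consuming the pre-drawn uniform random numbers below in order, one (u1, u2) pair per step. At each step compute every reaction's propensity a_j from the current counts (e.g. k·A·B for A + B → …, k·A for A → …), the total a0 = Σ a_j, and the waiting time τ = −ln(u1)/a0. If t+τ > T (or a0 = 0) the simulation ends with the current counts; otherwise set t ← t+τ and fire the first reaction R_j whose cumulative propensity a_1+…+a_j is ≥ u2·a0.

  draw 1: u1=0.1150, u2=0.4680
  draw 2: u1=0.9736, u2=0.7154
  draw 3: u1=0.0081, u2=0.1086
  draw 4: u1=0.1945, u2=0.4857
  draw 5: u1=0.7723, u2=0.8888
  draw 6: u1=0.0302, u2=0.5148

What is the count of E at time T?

t=0.000: E=3 Q=3 Z=3 D=3 B=9
Draw 1: a1=2.727, a2=3.825, a3=2.970, a4=9.747, a5=0.870, a0=20.139; τ=−ln(0.1150)/20.139=0.107 → t=0.107; u2·a0=0.4680·20.139=9.425; a1+a2=6.552 < 9.425 ≤ a1+…+a3=9.522 → R3 fires; E=3 Q=2 Z=3 D=4 B=9
Draw 2: a1=2.727, a2=2.550, a3=2.640, a4=9.747, a5=0.870, a0=18.534; τ=−ln(0.9736)/18.534=0.001 → t=0.109; u2·a0=0.7154·18.534=13.259; a1+…+a3=7.917 < 13.259 ≤ a1+…+a4=17.664 → R4 fires; E=2 Q=2 Z=3 D=4 B=10
Draw 3: a1=2.020, a2=1.700, a3=2.640, a4=7.220, a5=0.870, a0=14.450; τ=−ln(0.0081)/14.450=0.333 → t=0.442; u2·a0=0.1086·14.450=1.569 ≤ a1=2.020 → R1 fires; E=3 Q=3 Z=3 D=4 B=9
Draw 4: a1=2.727, a2=3.825, a3=3.960, a4=9.747, a5=0.870, a0=21.129; τ=−ln(0.1945)/21.129=0.077 → t=0.520; u2·a0=0.4857·21.129=10.262; a1+a2=6.552 < 10.262 ≤ a1+…+a3=10.512 → R3 fires; E=3 Q=2 Z=3 D=5 B=9
Draw 5: a1=2.727, a2=2.550, a3=3.300, a4=9.747, a5=0.870, a0=19.194; τ=−ln(0.7723)/19.194=0.013 → t=0.533; u2·a0=0.8888·19.194=17.060; a1+…+a3=8.577 < 17.060 ≤ a1+…+a4=18.324 → R4 fires; E=2 Q=2 Z=3 D=5 B=10
Draw 6: a1=2.020, a2=1.700, a3=3.300, a4=7.220, a5=0.870, a0=15.110; τ=−ln(0.0302)/15.110=0.232 → t=0.765 > T=0.74: stop.
Read off E at T=0.74: 2

E at T = 2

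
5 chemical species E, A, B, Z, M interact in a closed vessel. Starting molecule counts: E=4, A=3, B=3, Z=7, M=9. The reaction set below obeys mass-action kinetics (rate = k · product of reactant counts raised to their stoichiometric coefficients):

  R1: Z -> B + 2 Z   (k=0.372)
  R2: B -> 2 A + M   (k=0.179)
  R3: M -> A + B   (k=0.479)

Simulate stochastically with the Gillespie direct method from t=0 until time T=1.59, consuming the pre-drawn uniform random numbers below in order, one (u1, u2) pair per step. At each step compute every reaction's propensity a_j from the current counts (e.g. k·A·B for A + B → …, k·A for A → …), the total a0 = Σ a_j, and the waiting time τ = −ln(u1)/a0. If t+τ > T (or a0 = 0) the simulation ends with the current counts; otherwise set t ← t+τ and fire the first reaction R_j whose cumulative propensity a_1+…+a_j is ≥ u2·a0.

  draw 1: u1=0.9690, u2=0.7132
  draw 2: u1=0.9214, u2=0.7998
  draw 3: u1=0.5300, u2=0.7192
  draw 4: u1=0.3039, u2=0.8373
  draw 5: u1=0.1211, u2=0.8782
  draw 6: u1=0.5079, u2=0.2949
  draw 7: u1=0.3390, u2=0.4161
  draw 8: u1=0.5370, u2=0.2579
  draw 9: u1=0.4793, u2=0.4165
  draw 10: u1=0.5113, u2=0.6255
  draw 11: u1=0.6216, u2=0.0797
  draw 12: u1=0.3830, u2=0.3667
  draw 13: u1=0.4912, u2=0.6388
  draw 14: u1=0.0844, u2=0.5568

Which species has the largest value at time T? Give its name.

Dominant species at T: Z

t=0.000: E=4 A=3 B=3 Z=7 M=9
Draw 1: a1=2.604, a2=0.537, a3=4.311, a0=7.452; τ=−ln(0.9690)/7.452=0.004 → t=0.004; u2·a0=0.7132·7.452=5.315; a1+a2=3.141 < 5.315 ≤ a1+…+a3=7.452 → R3 fires; E=4 A=4 B=4 Z=7 M=8
Draw 2: a1=2.604, a2=0.716, a3=3.832, a0=7.152; τ=−ln(0.9214)/7.152=0.011 → t=0.016; u2·a0=0.7998·7.152=5.720; a1+a2=3.320 < 5.720 ≤ a1+…+a3=7.152 → R3 fires; E=4 A=5 B=5 Z=7 M=7
Draw 3: a1=2.604, a2=0.895, a3=3.353, a0=6.852; τ=−ln(0.5300)/6.852=0.093 → t=0.108; u2·a0=0.7192·6.852=4.928; a1+a2=3.499 < 4.928 ≤ a1+…+a3=6.852 → R3 fires; E=4 A=6 B=6 Z=7 M=6
Draw 4: a1=2.604, a2=1.074, a3=2.874, a0=6.552; τ=−ln(0.3039)/6.552=0.182 → t=0.290; u2·a0=0.8373·6.552=5.486; a1+a2=3.678 < 5.486 ≤ a1+…+a3=6.552 → R3 fires; E=4 A=7 B=7 Z=7 M=5
Draw 5: a1=2.604, a2=1.253, a3=2.395, a0=6.252; τ=−ln(0.1211)/6.252=0.338 → t=0.628; u2·a0=0.8782·6.252=5.491; a1+a2=3.857 < 5.491 ≤ a1+…+a3=6.252 → R3 fires; E=4 A=8 B=8 Z=7 M=4
Draw 6: a1=2.604, a2=1.432, a3=1.916, a0=5.952; τ=−ln(0.5079)/5.952=0.114 → t=0.742; u2·a0=0.2949·5.952=1.755 ≤ a1=2.604 → R1 fires; E=4 A=8 B=9 Z=8 M=4
Draw 7: a1=2.976, a2=1.611, a3=1.916, a0=6.503; τ=−ln(0.3390)/6.503=0.166 → t=0.908; u2·a0=0.4161·6.503=2.706 ≤ a1=2.976 → R1 fires; E=4 A=8 B=10 Z=9 M=4
Draw 8: a1=3.348, a2=1.790, a3=1.916, a0=7.054; τ=−ln(0.5370)/7.054=0.088 → t=0.996; u2·a0=0.2579·7.054=1.819 ≤ a1=3.348 → R1 fires; E=4 A=8 B=11 Z=10 M=4
Draw 9: a1=3.720, a2=1.969, a3=1.916, a0=7.605; τ=−ln(0.4793)/7.605=0.097 → t=1.093; u2·a0=0.4165·7.605=3.167 ≤ a1=3.720 → R1 fires; E=4 A=8 B=12 Z=11 M=4
Draw 10: a1=4.092, a2=2.148, a3=1.916, a0=8.156; τ=−ln(0.5113)/8.156=0.082 → t=1.175; u2·a0=0.6255·8.156=5.102; a1=4.092 < 5.102 ≤ a1+a2=6.240 → R2 fires; E=4 A=10 B=11 Z=11 M=5
Draw 11: a1=4.092, a2=1.969, a3=2.395, a0=8.456; τ=−ln(0.6216)/8.456=0.056 → t=1.231; u2·a0=0.0797·8.456=0.674 ≤ a1=4.092 → R1 fires; E=4 A=10 B=12 Z=12 M=5
Draw 12: a1=4.464, a2=2.148, a3=2.395, a0=9.007; τ=−ln(0.3830)/9.007=0.107 → t=1.338; u2·a0=0.3667·9.007=3.303 ≤ a1=4.464 → R1 fires; E=4 A=10 B=13 Z=13 M=5
Draw 13: a1=4.836, a2=2.327, a3=2.395, a0=9.558; τ=−ln(0.4912)/9.558=0.074 → t=1.412; u2·a0=0.6388·9.558=6.106; a1=4.836 < 6.106 ≤ a1+a2=7.163 → R2 fires; E=4 A=12 B=12 Z=13 M=6
Draw 14: a1=4.836, a2=2.148, a3=2.874, a0=9.858; τ=−ln(0.0844)/9.858=0.251 → t=1.663 > T=1.59: stop.
At T=1.59: E=4 A=12 B=12 Z=13 M=6; the largest is Z.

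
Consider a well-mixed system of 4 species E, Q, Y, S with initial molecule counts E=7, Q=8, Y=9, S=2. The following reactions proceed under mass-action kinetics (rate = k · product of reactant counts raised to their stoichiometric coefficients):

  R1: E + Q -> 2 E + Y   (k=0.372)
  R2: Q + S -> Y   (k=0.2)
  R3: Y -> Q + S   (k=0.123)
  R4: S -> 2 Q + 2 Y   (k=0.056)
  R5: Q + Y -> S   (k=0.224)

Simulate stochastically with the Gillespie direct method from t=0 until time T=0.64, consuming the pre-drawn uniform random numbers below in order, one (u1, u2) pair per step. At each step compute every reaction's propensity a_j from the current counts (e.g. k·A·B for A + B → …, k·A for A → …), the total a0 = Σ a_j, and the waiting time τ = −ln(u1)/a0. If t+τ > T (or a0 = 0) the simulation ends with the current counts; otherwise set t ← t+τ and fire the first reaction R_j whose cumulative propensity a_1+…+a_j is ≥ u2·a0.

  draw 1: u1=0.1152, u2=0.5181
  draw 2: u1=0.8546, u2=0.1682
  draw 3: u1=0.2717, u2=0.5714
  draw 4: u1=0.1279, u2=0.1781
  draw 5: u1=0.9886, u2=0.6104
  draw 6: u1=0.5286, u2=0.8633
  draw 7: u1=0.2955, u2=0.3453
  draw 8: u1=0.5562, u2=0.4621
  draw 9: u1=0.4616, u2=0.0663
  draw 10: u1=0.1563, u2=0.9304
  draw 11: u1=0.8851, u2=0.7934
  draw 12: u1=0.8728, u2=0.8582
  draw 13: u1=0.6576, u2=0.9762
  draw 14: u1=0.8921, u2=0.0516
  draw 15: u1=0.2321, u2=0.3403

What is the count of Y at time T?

t=0.000: E=7 Q=8 Y=9 S=2
Draw 1: a1=20.832, a2=3.200, a3=1.107, a4=0.112, a5=16.128, a0=41.379; τ=−ln(0.1152)/41.379=0.052 → t=0.052; u2·a0=0.5181·41.379=21.438; a1=20.832 < 21.438 ≤ a1+a2=24.032 → R2 fires; E=7 Q=7 Y=10 S=1
Draw 2: a1=18.228, a2=1.400, a3=1.230, a4=0.056, a5=15.680, a0=36.594; τ=−ln(0.8546)/36.594=0.004 → t=0.057; u2·a0=0.1682·36.594=6.155 ≤ a1=18.228 → R1 fires; E=8 Q=6 Y=11 S=1
Draw 3: a1=17.856, a2=1.200, a3=1.353, a4=0.056, a5=14.784, a0=35.249; τ=−ln(0.2717)/35.249=0.037 → t=0.093; u2·a0=0.5714·35.249=20.141; a1+a2=19.056 < 20.141 ≤ a1+…+a3=20.409 → R3 fires; E=8 Q=7 Y=10 S=2
Draw 4: a1=20.832, a2=2.800, a3=1.230, a4=0.112, a5=15.680, a0=40.654; τ=−ln(0.1279)/40.654=0.051 → t=0.144; u2·a0=0.1781·40.654=7.240 ≤ a1=20.832 → R1 fires; E=9 Q=6 Y=11 S=2
Draw 5: a1=20.088, a2=2.400, a3=1.353, a4=0.112, a5=14.784, a0=38.737; τ=−ln(0.9886)/38.737=0.000 → t=0.144; u2·a0=0.6104·38.737=23.645; a1+a2=22.488 < 23.645 ≤ a1+…+a3=23.841 → R3 fires; E=9 Q=7 Y=10 S=3
Draw 6: a1=23.436, a2=4.200, a3=1.230, a4=0.168, a5=15.680, a0=44.714; τ=−ln(0.5286)/44.714=0.014 → t=0.159; u2·a0=0.8633·44.714=38.602; a1+…+a4=29.034 < 38.602 ≤ a1+…+a5=44.714 → R5 fires; E=9 Q=6 Y=9 S=4
Draw 7: a1=20.088, a2=4.800, a3=1.107, a4=0.224, a5=12.096, a0=38.315; τ=−ln(0.2955)/38.315=0.032 → t=0.190; u2·a0=0.3453·38.315=13.230 ≤ a1=20.088 → R1 fires; E=10 Q=5 Y=10 S=4
Draw 8: a1=18.600, a2=4.000, a3=1.230, a4=0.224, a5=11.200, a0=35.254; τ=−ln(0.5562)/35.254=0.017 → t=0.207; u2·a0=0.4621·35.254=16.291 ≤ a1=18.600 → R1 fires; E=11 Q=4 Y=11 S=4
Draw 9: a1=16.368, a2=3.200, a3=1.353, a4=0.224, a5=9.856, a0=31.001; τ=−ln(0.4616)/31.001=0.025 → t=0.232; u2·a0=0.0663·31.001=2.055 ≤ a1=16.368 → R1 fires; E=12 Q=3 Y=12 S=4
Draw 10: a1=13.392, a2=2.400, a3=1.476, a4=0.224, a5=8.064, a0=25.556; τ=−ln(0.1563)/25.556=0.073 → t=0.305; u2·a0=0.9304·25.556=23.777; a1+…+a4=17.492 < 23.777 ≤ a1+…+a5=25.556 → R5 fires; E=12 Q=2 Y=11 S=5
Draw 11: a1=8.928, a2=2.000, a3=1.353, a4=0.280, a5=4.928, a0=17.489; τ=−ln(0.8851)/17.489=0.007 → t=0.312; u2·a0=0.7934·17.489=13.876; a1+…+a4=12.561 < 13.876 ≤ a1+…+a5=17.489 → R5 fires; E=12 Q=1 Y=10 S=6
Draw 12: a1=4.464, a2=1.200, a3=1.230, a4=0.336, a5=2.240, a0=9.470; τ=−ln(0.8728)/9.470=0.014 → t=0.326; u2·a0=0.8582·9.470=8.127; a1+…+a4=7.230 < 8.127 ≤ a1+…+a5=9.470 → R5 fires; E=12 Q=0 Y=9 S=7
Draw 13: a1=0.000, a2=0.000, a3=1.107, a4=0.392, a5=0.000, a0=1.499; τ=−ln(0.6576)/1.499=0.280 → t=0.606; u2·a0=0.9762·1.499=1.463; a1+…+a3=1.107 < 1.463 ≤ a1+…+a4=1.499 → R4 fires; E=12 Q=2 Y=11 S=6
Draw 14: a1=8.928, a2=2.400, a3=1.353, a4=0.336, a5=4.928, a0=17.945; τ=−ln(0.8921)/17.945=0.006 → t=0.612; u2·a0=0.0516·17.945=0.926 ≤ a1=8.928 → R1 fires; E=13 Q=1 Y=12 S=6
Draw 15: a1=4.836, a2=1.200, a3=1.476, a4=0.336, a5=2.688, a0=10.536; τ=−ln(0.2321)/10.536=0.139 → t=0.751 > T=0.64: stop.
Read off Y at T=0.64: 12

Y at T = 12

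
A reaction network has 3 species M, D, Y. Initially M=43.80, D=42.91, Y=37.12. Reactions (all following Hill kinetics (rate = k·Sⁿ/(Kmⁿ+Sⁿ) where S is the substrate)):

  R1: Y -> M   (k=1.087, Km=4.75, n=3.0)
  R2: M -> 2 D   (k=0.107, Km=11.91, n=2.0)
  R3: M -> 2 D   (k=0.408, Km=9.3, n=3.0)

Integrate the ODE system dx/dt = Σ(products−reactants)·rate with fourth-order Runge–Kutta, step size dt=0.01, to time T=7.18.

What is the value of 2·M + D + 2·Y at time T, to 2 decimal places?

Value at T = 204.75

Check how each reaction changes W = 2·M + D + 2·Y (weight of products minus weight of reactants):
R1: Y -> M: (2·1) − (2·1) = 2 − 2 = 0
R2: M -> 2 D: (1·2) − (2·1) = 2 − 2 = 0
R3: M -> 2 D: (1·2) − (2·1) = 2 − 2 = 0
Every reaction leaves W unchanged, so W is conserved and no simulation is needed: W(T) = W(0) = 2·43.80 + 42.91 + 2·37.12 = 204.75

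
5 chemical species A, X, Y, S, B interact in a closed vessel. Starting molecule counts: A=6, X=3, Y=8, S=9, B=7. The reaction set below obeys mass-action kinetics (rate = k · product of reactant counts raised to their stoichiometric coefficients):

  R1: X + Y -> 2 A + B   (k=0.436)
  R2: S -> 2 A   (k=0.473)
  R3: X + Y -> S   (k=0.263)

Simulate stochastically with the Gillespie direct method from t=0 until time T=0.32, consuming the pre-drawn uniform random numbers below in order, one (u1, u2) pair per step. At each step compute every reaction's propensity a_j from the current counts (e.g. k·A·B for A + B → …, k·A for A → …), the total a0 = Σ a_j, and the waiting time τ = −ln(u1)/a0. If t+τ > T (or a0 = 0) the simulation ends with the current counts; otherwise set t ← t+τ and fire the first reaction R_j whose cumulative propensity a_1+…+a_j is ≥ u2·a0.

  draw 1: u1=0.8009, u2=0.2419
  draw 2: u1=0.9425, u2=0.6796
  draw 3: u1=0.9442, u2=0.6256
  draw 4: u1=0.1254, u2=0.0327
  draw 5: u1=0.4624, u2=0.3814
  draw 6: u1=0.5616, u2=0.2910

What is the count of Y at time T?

t=0.000: A=6 X=3 Y=8 S=9 B=7
Draw 1: a1=10.464, a2=4.257, a3=6.312, a0=21.033; τ=−ln(0.8009)/21.033=0.011 → t=0.011; u2·a0=0.2419·21.033=5.088 ≤ a1=10.464 → R1 fires; A=8 X=2 Y=7 S=9 B=8
Draw 2: a1=6.104, a2=4.257, a3=3.682, a0=14.043; τ=−ln(0.9425)/14.043=0.004 → t=0.015; u2·a0=0.6796·14.043=9.544; a1=6.104 < 9.544 ≤ a1+a2=10.361 → R2 fires; A=10 X=2 Y=7 S=8 B=8
Draw 3: a1=6.104, a2=3.784, a3=3.682, a0=13.570; τ=−ln(0.9442)/13.570=0.004 → t=0.019; u2·a0=0.6256·13.570=8.489; a1=6.104 < 8.489 ≤ a1+a2=9.888 → R2 fires; A=12 X=2 Y=7 S=7 B=8
Draw 4: a1=6.104, a2=3.311, a3=3.682, a0=13.097; τ=−ln(0.1254)/13.097=0.159 → t=0.178; u2·a0=0.0327·13.097=0.428 ≤ a1=6.104 → R1 fires; A=14 X=1 Y=6 S=7 B=9
Draw 5: a1=2.616, a2=3.311, a3=1.578, a0=7.505; τ=−ln(0.4624)/7.505=0.103 → t=0.280; u2·a0=0.3814·7.505=2.862; a1=2.616 < 2.862 ≤ a1+a2=5.927 → R2 fires; A=16 X=1 Y=6 S=6 B=9
Draw 6: a1=2.616, a2=2.838, a3=1.578, a0=7.032; τ=−ln(0.5616)/7.032=0.082 → t=0.362 > T=0.32: stop.
Read off Y at T=0.32: 6

Y at T = 6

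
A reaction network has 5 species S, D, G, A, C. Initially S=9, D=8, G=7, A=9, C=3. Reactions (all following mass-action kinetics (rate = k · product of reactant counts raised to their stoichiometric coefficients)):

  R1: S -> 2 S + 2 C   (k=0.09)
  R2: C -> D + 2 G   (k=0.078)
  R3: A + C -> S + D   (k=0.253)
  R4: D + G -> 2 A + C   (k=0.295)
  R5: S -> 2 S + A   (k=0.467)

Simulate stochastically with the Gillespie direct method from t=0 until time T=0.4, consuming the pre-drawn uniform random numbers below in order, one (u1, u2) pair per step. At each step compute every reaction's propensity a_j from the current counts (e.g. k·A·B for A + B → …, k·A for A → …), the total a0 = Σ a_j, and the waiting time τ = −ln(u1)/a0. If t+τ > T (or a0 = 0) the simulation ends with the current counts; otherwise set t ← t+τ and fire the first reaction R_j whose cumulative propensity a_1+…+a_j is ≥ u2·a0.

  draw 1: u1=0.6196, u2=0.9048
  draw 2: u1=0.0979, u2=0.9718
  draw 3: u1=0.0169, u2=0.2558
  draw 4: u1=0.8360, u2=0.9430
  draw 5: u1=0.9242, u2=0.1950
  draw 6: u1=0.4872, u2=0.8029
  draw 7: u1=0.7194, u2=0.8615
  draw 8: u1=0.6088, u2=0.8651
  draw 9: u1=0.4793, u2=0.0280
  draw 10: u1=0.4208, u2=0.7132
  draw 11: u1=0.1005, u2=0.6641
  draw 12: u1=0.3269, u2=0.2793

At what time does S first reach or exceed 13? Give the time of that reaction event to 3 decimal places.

t=0.000: S=9 D=8 G=7 A=9 C=3
Draw 1: a1=0.810, a2=0.234, a3=6.831, a4=16.520, a5=4.203, a0=28.598; τ=−ln(0.6196)/28.598=0.017 → t=0.017; u2·a0=0.9048·28.598=25.875; a1+…+a4=24.395 < 25.875 ≤ a1+…+a5=28.598 → R5 fires; S=10 D=8 G=7 A=10 C=3
Draw 2: a1=0.900, a2=0.234, a3=7.590, a4=16.520, a5=4.670, a0=29.914; τ=−ln(0.0979)/29.914=0.078 → t=0.094; u2·a0=0.9718·29.914=29.070; a1+…+a4=25.244 < 29.070 ≤ a1+…+a5=29.914 → R5 fires; S=11 D=8 G=7 A=11 C=3
Draw 3: a1=0.990, a2=0.234, a3=8.349, a4=16.520, a5=5.137, a0=31.230; τ=−ln(0.0169)/31.230=0.131 → t=0.225; u2·a0=0.2558·31.230=7.989; a1+a2=1.224 < 7.989 ≤ a1+…+a3=9.573 → R3 fires; S=12 D=9 G=7 A=10 C=2
Draw 4: a1=1.080, a2=0.156, a3=5.060, a4=18.585, a5=5.604, a0=30.485; τ=−ln(0.8360)/30.485=0.006 → t=0.231; u2·a0=0.9430·30.485=28.747; a1+…+a4=24.881 < 28.747 ≤ a1+…+a5=30.485 → R5 fires; S=13 D=9 G=7 A=11 C=2
Draw 5: a1=1.170, a2=0.156, a3=5.566, a4=18.585, a5=6.071, a0=31.548; τ=−ln(0.9242)/31.548=0.002 → t=0.233; u2·a0=0.1950·31.548=6.152; a1+a2=1.326 < 6.152 ≤ a1+…+a3=6.892 → R3 fires; S=14 D=10 G=7 A=10 C=1
Draw 6: a1=1.260, a2=0.078, a3=2.530, a4=20.650, a5=6.538, a0=31.056; τ=−ln(0.4872)/31.056=0.023 → t=0.257; u2·a0=0.8029·31.056=24.935; a1+…+a4=24.518 < 24.935 ≤ a1+…+a5=31.056 → R5 fires; S=15 D=10 G=7 A=11 C=1
Draw 7: a1=1.350, a2=0.078, a3=2.783, a4=20.650, a5=7.005, a0=31.866; τ=−ln(0.7194)/31.866=0.010 → t=0.267; u2·a0=0.8615·31.866=27.453; a1+…+a4=24.861 < 27.453 ≤ a1+…+a5=31.866 → R5 fires; S=16 D=10 G=7 A=12 C=1
Draw 8: a1=1.440, a2=0.078, a3=3.036, a4=20.650, a5=7.472, a0=32.676; τ=−ln(0.6088)/32.676=0.015 → t=0.282; u2·a0=0.8651·32.676=28.268; a1+…+a4=25.204 < 28.268 ≤ a1+…+a5=32.676 → R5 fires; S=17 D=10 G=7 A=13 C=1
Draw 9: a1=1.530, a2=0.078, a3=3.289, a4=20.650, a5=7.939, a0=33.486; τ=−ln(0.4793)/33.486=0.022 → t=0.304; u2·a0=0.0280·33.486=0.938 ≤ a1=1.530 → R1 fires; S=18 D=10 G=7 A=13 C=3
Draw 10: a1=1.620, a2=0.234, a3=9.867, a4=20.650, a5=8.406, a0=40.777; τ=−ln(0.4208)/40.777=0.021 → t=0.325; u2·a0=0.7132·40.777=29.082; a1+…+a3=11.721 < 29.082 ≤ a1+…+a4=32.371 → R4 fires; S=18 D=9 G=6 A=15 C=4
Draw 11: a1=1.620, a2=0.312, a3=15.180, a4=15.930, a5=8.406, a0=41.448; τ=−ln(0.1005)/41.448=0.055 → t=0.381; u2·a0=0.6641·41.448=27.526; a1+…+a3=17.112 < 27.526 ≤ a1+…+a4=33.042 → R4 fires; S=18 D=8 G=5 A=17 C=5
Draw 12: a1=1.620, a2=0.390, a3=21.505, a4=11.800, a5=8.406, a0=43.721; τ=−ln(0.3269)/43.721=0.026 → t=0.406 > T=0.4: stop.
S first becomes ≥ 13 when it reaches 13 at the event at t=0.231.

Threshold first reached at t = 0.231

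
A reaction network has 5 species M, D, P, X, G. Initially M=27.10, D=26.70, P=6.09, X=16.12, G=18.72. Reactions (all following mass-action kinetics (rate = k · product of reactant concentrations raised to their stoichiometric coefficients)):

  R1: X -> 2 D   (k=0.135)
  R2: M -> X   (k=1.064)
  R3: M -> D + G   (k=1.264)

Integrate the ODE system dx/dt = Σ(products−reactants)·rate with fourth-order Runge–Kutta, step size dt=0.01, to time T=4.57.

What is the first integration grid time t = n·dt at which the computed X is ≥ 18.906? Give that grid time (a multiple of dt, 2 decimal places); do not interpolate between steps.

RK4 with dt=0.01: 457 steps to T=4.57. Trajectory (selected grid times):
t=0.00: M=27.10 D=26.70 P=6.09 X=16.12 G=18.72
t=0.12: M=20.49 D=30.86 P=6.09 X=18.85 G=22.31
t=0.13: M=20.02 D=31.16 P=6.09 X=19.04 G=22.56
t=0.51: M=8.27 D=39.76 P=6.09 X=23.31 G=28.95
t=1.02: M=2.52 D=46.19 P=6.09 X=24.28 G=32.06
t=1.52: M=0.79 D=50.37 P=6.09 X=23.46 G=33.01
t=2.03: M=0.24 D=53.80 P=6.09 X=22.14 G=33.30
t=2.54: M=0.07 D=56.85 P=6.09 X=20.74 G=33.39
t=3.05: M=0.02 D=59.64 P=6.09 X=19.38 G=33.42
t=3.55: M=0.01 D=62.17 P=6.09 X=18.12 G=33.43
t=4.06: M=0.00 D=64.59 P=6.09 X=16.92 G=33.43
t=4.57: M=0.00 D=66.84 P=6.09 X=15.79 G=33.43
X(0.12)=18.854 < 18.906 but X(0.13)=19.044 ≥ 18.906, so the first grid time is t=0.13.

Threshold first reached at t = 0.13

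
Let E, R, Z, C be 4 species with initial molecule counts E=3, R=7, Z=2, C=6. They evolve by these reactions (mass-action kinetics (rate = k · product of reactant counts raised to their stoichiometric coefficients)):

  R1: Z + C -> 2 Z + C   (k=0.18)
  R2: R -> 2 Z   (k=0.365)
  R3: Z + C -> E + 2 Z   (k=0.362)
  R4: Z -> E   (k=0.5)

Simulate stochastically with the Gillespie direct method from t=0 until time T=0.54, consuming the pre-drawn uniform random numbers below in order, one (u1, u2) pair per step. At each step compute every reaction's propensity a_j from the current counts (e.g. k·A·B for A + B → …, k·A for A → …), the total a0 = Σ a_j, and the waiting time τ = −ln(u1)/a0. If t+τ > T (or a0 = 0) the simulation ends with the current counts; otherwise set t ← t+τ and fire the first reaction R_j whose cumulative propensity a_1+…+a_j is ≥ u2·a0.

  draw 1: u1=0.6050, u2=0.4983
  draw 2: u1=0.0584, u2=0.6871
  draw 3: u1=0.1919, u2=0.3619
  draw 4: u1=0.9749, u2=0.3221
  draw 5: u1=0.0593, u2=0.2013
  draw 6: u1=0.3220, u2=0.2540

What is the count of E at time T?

t=0.000: E=3 R=7 Z=2 C=6
Draw 1: a1=2.160, a2=2.555, a3=4.344, a4=1.000, a0=10.059; τ=−ln(0.6050)/10.059=0.050 → t=0.050; u2·a0=0.4983·10.059=5.012; a1+a2=4.715 < 5.012 ≤ a1+…+a3=9.059 → R3 fires; E=4 R=7 Z=3 C=5
Draw 2: a1=2.700, a2=2.555, a3=5.430, a4=1.500, a0=12.185; τ=−ln(0.0584)/12.185=0.233 → t=0.283; u2·a0=0.6871·12.185=8.372; a1+a2=5.255 < 8.372 ≤ a1+…+a3=10.685 → R3 fires; E=5 R=7 Z=4 C=4
Draw 3: a1=2.880, a2=2.555, a3=5.792, a4=2.000, a0=13.227; τ=−ln(0.1919)/13.227=0.125 → t=0.408; u2·a0=0.3619·13.227=4.787; a1=2.880 < 4.787 ≤ a1+a2=5.435 → R2 fires; E=5 R=6 Z=6 C=4
Draw 4: a1=4.320, a2=2.190, a3=8.688, a4=3.000, a0=18.198; τ=−ln(0.9749)/18.198=0.001 → t=0.409; u2·a0=0.3221·18.198=5.862; a1=4.320 < 5.862 ≤ a1+a2=6.510 → R2 fires; E=5 R=5 Z=8 C=4
Draw 5: a1=5.760, a2=1.825, a3=11.584, a4=4.000, a0=23.169; τ=−ln(0.0593)/23.169=0.122 → t=0.531; u2·a0=0.2013·23.169=4.664 ≤ a1=5.760 → R1 fires; E=5 R=5 Z=9 C=4
Draw 6: a1=6.480, a2=1.825, a3=13.032, a4=4.500, a0=25.837; τ=−ln(0.3220)/25.837=0.044 → t=0.575 > T=0.54: stop.
Read off E at T=0.54: 5

E at T = 5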